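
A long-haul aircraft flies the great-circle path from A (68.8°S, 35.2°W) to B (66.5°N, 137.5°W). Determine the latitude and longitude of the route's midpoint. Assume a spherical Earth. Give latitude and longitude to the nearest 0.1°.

Write both endpoints as unit vectors p₁, p₂ with components (cos φ cos λ, cos φ sin λ, sin φ).
The central angle between the endpoints is δ = arccos(p₁·p₂) ≈ 2.659 rad (152.3°).
Interpolate at f = 1/2 with slerp weights a = sin((1−f)δ)/sin δ ≈ 2.092, b = sin(fδ)/sin δ ≈ 2.092.
p = a·p₁ + b·p₂ ≈ (0.003, -0.999, -0.032); φ = arcsin(p_z) ≈ -1.83°, λ = atan2(p_y, p_x) ≈ -89.82°.

≈ (1.8°S, 89.8°W)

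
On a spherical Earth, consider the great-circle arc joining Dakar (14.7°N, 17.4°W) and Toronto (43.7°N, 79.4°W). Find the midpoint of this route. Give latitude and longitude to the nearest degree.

≈ (33°N, 43°W)

Convert each endpoint to a unit vector on the sphere (x = cos φ cos λ, y = cos φ sin λ, z = sin φ).
The central angle between the endpoints is δ = arccos(p₁·p₂) ≈ 1.043 rad (59.8°).
Interpolate at f = 1/2 with slerp weights a = sin((1−f)δ)/sin δ ≈ 0.577, b = sin(fδ)/sin δ ≈ 0.577.
p = a·p₁ + b·p₂ ≈ (0.609, -0.577, 0.545); φ = arcsin(p_z) ≈ 33.01°, λ = atan2(p_y, p_x) ≈ -43.44°.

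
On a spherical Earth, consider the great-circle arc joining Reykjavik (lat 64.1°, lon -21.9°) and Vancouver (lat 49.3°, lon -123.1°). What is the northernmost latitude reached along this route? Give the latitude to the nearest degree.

≈ 69°

The great circle lies in the plane with unit normal n̂ = (p₁ × p₂)/|p₁ × p₂|.
Here n̂_z ≈ -0.359; the vertex latitude is φ_max = arccos|n̂_z| ≈ 69.0°.
Check via Clairaut: cos φ_max = |cos φ₁| · sin C = cos(64.1°)·sin(55.2°) ≈ 0.359, again giving ≈ 69.0°.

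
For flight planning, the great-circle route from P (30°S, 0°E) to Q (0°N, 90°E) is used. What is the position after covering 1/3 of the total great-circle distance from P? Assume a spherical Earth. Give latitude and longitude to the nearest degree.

Write both endpoints as unit vectors p₁, p₂ with components (cos φ cos λ, cos φ sin λ, sin φ).
The central angle between the endpoints is δ = arccos(p₁·p₂) ≈ 1.571 rad (90.0°).
Interpolate at f = 1/3 with slerp weights a = sin((1−f)δ)/sin δ ≈ 0.866, b = sin(fδ)/sin δ ≈ 0.500.
p = a·p₁ + b·p₂ ≈ (0.750, 0.500, -0.433); φ = arcsin(p_z) ≈ -25.66°, λ = atan2(p_y, p_x) ≈ 33.69°.

≈ (26°S, 34°E)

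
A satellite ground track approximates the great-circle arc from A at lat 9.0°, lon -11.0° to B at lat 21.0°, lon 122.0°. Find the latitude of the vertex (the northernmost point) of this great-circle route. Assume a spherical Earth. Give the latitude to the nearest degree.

The great circle lies in the plane with unit normal n̂ = (p₁ × p₂)/|p₁ × p₂|.
Here n̂_z ≈ +0.823; the vertex latitude is φ_max = arccos|n̂_z| ≈ 34.6°.
Check via Clairaut: cos φ_max = |cos φ₁| · sin C = cos(9.0°)·sin(56.4°) ≈ 0.823, again giving ≈ 34.6°.

≈ 35°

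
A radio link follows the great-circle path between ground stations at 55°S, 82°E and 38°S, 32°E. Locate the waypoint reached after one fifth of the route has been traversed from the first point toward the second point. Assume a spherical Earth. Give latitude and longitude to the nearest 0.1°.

≈ 53.6°S, 69.4°E

From cos δ = sin φ₁ sin φ₂ + cos φ₁ cos φ₂ cos Δλ, the central angle is δ ≈ 0.652 rad (37.4°).
Interpolate at f = 1/5 with slerp weights a = sin((1−f)δ)/sin δ ≈ 0.821, b = sin(fδ)/sin δ ≈ 0.214.
p = a·p₁ + b·p₂ ≈ (0.209, 0.556, -0.805); φ = arcsin(p_z) ≈ -53.57°, λ = atan2(p_y, p_x) ≈ 69.42°.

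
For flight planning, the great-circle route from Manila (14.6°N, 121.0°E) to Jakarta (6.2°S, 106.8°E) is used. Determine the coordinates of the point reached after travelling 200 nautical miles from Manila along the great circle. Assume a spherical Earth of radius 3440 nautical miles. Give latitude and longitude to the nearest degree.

Convert each endpoint to a unit vector on the sphere (x = cos φ cos λ, y = cos φ sin λ, z = sin φ).
The central angle between the endpoints is δ = arccos(p₁·p₂) ≈ 0.438 rad (25.1°). The total great-circle distance is δ·R ≈ 0.438 × 3440 ≈ 1508 nmi, so the target fraction is f = 200/1508 ≈ 0.133.
Interpolate at f ≈ 0.133 with slerp weights a = sin((1−f)δ)/sin δ ≈ 0.874, b = sin(fδ)/sin δ ≈ 0.137.
p = a·p₁ + b·p₂ ≈ (-0.475, 0.856, 0.206); φ = arcsin(p_z) ≈ 11.87°, λ = atan2(p_y, p_x) ≈ 119.05°.

≈ (12°N, 119°E)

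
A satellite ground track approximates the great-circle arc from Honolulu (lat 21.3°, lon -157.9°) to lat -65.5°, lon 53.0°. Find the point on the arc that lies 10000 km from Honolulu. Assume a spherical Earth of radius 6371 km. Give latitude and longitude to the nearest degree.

From cos δ = sin φ₁ sin φ₂ + cos φ₁ cos φ₂ cos Δλ, the central angle is δ ≈ 2.294 rad (131.5°). The total great-circle distance is δ·R ≈ 2.294 × 6371 ≈ 14617 km, so the target fraction is f = 10000/14617 ≈ 0.684.
Interpolate at f ≈ 0.684 with slerp weights a = sin((1−f)δ)/sin δ ≈ 0.885, b = sin(fδ)/sin δ ≈ 1.334.
p = a·p₁ + b·p₂ ≈ (-0.431, 0.132, -0.893); φ = arcsin(p_z) ≈ -63.23°, λ = atan2(p_y, p_x) ≈ 162.98°.

≈ lat -63°, lon 163°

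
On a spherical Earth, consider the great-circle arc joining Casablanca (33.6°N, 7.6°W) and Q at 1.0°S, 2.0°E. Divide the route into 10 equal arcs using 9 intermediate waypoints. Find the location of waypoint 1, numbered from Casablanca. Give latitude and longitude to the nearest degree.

≈ 30°N, 6°W

Write both endpoints as unit vectors p₁, p₂ with components (cos φ cos λ, cos φ sin λ, sin φ).
The central angle between the endpoints is δ = arccos(p₁·p₂) ≈ 0.624 rad (35.8°).
Interpolate at f = 1/10 with slerp weights a = sin((1−f)δ)/sin δ ≈ 0.911, b = sin(fδ)/sin δ ≈ 0.107.
p = a·p₁ + b·p₂ ≈ (0.859, -0.097, 0.503); φ = arcsin(p_z) ≈ 30.17°, λ = atan2(p_y, p_x) ≈ -6.42°.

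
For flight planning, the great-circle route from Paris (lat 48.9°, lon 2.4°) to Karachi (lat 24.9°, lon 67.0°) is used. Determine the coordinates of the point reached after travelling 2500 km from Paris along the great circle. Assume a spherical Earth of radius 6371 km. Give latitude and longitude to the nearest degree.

≈ lat 44°, lon 34°

Convert each endpoint to a unit vector on the sphere (x = cos φ cos λ, y = cos φ sin λ, z = sin φ).
The central angle between the endpoints is δ = arccos(p₁·p₂) ≈ 0.961 rad (55.0°). The total great-circle distance is δ·R ≈ 0.961 × 6371 ≈ 6120 km, so the target fraction is f = 2500/6120 ≈ 0.409.
Interpolate at f ≈ 0.409 with slerp weights a = sin((1−f)δ)/sin δ ≈ 0.657, b = sin(fδ)/sin δ ≈ 0.467.
p = a·p₁ + b·p₂ ≈ (0.597, 0.408, 0.691); φ = arcsin(p_z) ≈ 43.73°, λ = atan2(p_y, p_x) ≈ 34.34°.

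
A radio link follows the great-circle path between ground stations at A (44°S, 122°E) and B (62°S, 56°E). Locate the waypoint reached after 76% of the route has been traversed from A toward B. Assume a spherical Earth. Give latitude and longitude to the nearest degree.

≈ (61°S, 77°E)

The haversine formula gives a central angle δ ≈ 0.722 rad (41.3°) between the endpoints.
Interpolate at f = 0.76 with slerp weights a = sin((1−f)δ)/sin δ ≈ 0.261, b = sin(fδ)/sin δ ≈ 0.789.
p = a·p₁ + b·p₂ ≈ (0.108, 0.466, -0.878); φ = arcsin(p_z) ≈ -61.41°, λ = atan2(p_y, p_x) ≈ 76.99°.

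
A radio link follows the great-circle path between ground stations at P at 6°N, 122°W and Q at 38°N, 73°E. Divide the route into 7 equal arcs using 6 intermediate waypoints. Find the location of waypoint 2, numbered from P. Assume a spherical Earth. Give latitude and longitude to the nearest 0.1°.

Convert each endpoint to a unit vector on the sphere (x = cos φ cos λ, y = cos φ sin λ, z = sin φ).
The central angle between the endpoints is δ = arccos(p₁·p₂) ≈ 2.336 rad (133.8°).
Interpolate at f = 2/7 with slerp weights a = sin((1−f)δ)/sin δ ≈ 1.380, b = sin(fδ)/sin δ ≈ 0.858.
p = a·p₁ + b·p₂ ≈ (-0.529, -0.517, 0.673); φ = arcsin(p_z) ≈ 42.26°, λ = atan2(p_y, p_x) ≈ -135.68°.

≈ 42.3°N, 135.7°W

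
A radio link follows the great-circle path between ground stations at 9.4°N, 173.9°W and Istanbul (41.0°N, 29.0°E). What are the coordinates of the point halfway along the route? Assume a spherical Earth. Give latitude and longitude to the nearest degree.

≈ 63°N, 141°E

Convert each endpoint to a unit vector on the sphere (x = cos φ cos λ, y = cos φ sin λ, z = sin φ).
The central angle between the endpoints is δ = arccos(p₁·p₂) ≈ 2.188 rad (125.4°).
Interpolate at f = 1/2 with slerp weights a = sin((1−f)δ)/sin δ ≈ 1.089, b = sin(fδ)/sin δ ≈ 1.089.
p = a·p₁ + b·p₂ ≈ (-0.350, 0.284, 0.893); φ = arcsin(p_z) ≈ 63.21°, λ = atan2(p_y, p_x) ≈ 140.87°.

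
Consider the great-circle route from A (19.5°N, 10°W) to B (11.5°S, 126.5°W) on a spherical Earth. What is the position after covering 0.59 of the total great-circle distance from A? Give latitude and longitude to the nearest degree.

Convert each endpoint to a unit vector on the sphere (x = cos φ cos λ, y = cos φ sin λ, z = sin φ).
The central angle between the endpoints is δ = arccos(p₁·p₂) ≈ 2.070 rad (118.6°).
Interpolate at f = 0.59 with slerp weights a = sin((1−f)δ)/sin δ ≈ 0.855, b = sin(fδ)/sin δ ≈ 1.070.
p = a·p₁ + b·p₂ ≈ (0.170, -0.983, 0.072); φ = arcsin(p_z) ≈ 4.13°, λ = atan2(p_y, p_x) ≈ -80.20°.

≈ (4°N, 80°W)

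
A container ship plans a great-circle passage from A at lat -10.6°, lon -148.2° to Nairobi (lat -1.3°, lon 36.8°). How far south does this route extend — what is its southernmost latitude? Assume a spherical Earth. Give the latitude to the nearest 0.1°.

≈ -67.4°

The great circle lies in the plane with unit normal n̂ = (p₁ × p₂)/|p₁ × p₂|.
Here n̂_z ≈ -0.384; the vertex latitude is φ_max = arccos|n̂_z| ≈ 67.4°.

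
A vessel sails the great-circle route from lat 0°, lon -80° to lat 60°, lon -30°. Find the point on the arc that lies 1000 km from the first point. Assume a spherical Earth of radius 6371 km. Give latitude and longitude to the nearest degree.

≈ lat 8°, lon -76°

The haversine formula gives a central angle δ ≈ 1.244 rad (71.3°) between the endpoints. The total great-circle distance is δ·R ≈ 1.244 × 6371 ≈ 7923 km, so the target fraction is f = 1000/7923 ≈ 0.126.
Interpolate at f ≈ 0.126 with slerp weights a = sin((1−f)δ)/sin δ ≈ 0.935, b = sin(fδ)/sin δ ≈ 0.165.
p = a·p₁ + b·p₂ ≈ (0.234, -0.962, 0.143); φ = arcsin(p_z) ≈ 8.22°, λ = atan2(p_y, p_x) ≈ -76.34°.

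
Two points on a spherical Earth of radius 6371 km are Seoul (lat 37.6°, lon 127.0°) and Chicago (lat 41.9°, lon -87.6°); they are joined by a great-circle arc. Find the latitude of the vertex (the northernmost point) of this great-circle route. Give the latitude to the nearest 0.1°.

≈ 70.4°

The great circle lies in the plane with unit normal n̂ = (p₁ × p₂)/|p₁ × p₂|.
Here n̂_z ≈ +0.336; the vertex latitude is φ_max = arccos|n̂_z| ≈ 70.4°.
Check via Clairaut: cos φ_max = |cos φ₁| · sin C = cos(37.6°)·sin(25.1°) ≈ 0.336, again giving ≈ 70.4°.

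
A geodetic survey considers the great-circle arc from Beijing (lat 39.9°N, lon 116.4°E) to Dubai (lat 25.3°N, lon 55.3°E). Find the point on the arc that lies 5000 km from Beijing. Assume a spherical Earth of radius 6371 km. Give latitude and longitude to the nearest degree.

From cos δ = sin φ₁ sin φ₂ + cos φ₁ cos φ₂ cos Δλ, the central angle is δ ≈ 0.916 rad (52.5°). The total great-circle distance is δ·R ≈ 0.916 × 6371 ≈ 5833 km, so the target fraction is f = 5000/5833 ≈ 0.857.
Interpolate at f ≈ 0.857 with slerp weights a = sin((1−f)δ)/sin δ ≈ 0.164, b = sin(fδ)/sin δ ≈ 0.891.
p = a·p₁ + b·p₂ ≈ (0.403, 0.775, 0.486); φ = arcsin(p_z) ≈ 29.10°, λ = atan2(p_y, p_x) ≈ 62.56°.

≈ lat 29°N, lon 63°E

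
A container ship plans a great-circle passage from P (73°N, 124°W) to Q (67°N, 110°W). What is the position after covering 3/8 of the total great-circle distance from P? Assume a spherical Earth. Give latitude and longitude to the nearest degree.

≈ (71°N, 118°W)

Write both endpoints as unit vectors p₁, p₂ with components (cos φ cos λ, cos φ sin λ, sin φ).
The central angle between the endpoints is δ = arccos(p₁·p₂) ≈ 0.133 rad (7.6°).
Interpolate at f = 3/8 with slerp weights a = sin((1−f)δ)/sin δ ≈ 0.626, b = sin(fδ)/sin δ ≈ 0.376.
p = a·p₁ + b·p₂ ≈ (-0.153, -0.290, 0.945); φ = arcsin(p_z) ≈ 70.88°, λ = atan2(p_y, p_x) ≈ -117.77°.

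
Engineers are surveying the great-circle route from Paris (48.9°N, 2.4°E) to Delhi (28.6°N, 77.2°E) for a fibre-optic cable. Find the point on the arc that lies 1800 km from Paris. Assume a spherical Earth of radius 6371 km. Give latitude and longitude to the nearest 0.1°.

Write both endpoints as unit vectors p₁, p₂ with components (cos φ cos λ, cos φ sin λ, sin φ).
The central angle between the endpoints is δ = arccos(p₁·p₂) ≈ 1.033 rad (59.2°). The total great-circle distance is δ·R ≈ 1.033 × 6371 ≈ 6583 km, so the target fraction is f = 1800/6583 ≈ 0.273.
Interpolate at f ≈ 0.273 with slerp weights a = sin((1−f)δ)/sin δ ≈ 0.794, b = sin(fδ)/sin δ ≈ 0.325.
p = a·p₁ + b·p₂ ≈ (0.585, 0.300, 0.754); φ = arcsin(p_z) ≈ 48.92°, λ = atan2(p_y, p_x) ≈ 27.14°.

≈ 48.9°N, 27.1°E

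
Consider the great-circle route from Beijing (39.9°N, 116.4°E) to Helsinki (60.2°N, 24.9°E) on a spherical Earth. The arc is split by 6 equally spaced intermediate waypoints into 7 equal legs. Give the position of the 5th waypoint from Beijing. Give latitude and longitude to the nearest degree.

≈ 63°N, 59°E

Write both endpoints as unit vectors p₁, p₂ with components (cos φ cos λ, cos φ sin λ, sin φ).
The central angle between the endpoints is δ = arccos(p₁·p₂) ≈ 0.992 rad (56.9°).
Interpolate at f = 5/7 with slerp weights a = sin((1−f)δ)/sin δ ≈ 0.334, b = sin(fδ)/sin δ ≈ 0.777.
p = a·p₁ + b·p₂ ≈ (0.236, 0.392, 0.889); φ = arcsin(p_z) ≈ 62.74°, λ = atan2(p_y, p_x) ≈ 58.92°.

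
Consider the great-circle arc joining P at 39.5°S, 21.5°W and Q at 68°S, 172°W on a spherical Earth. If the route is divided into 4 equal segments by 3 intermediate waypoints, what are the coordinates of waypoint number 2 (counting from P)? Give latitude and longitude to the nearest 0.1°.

The haversine formula gives a central angle δ ≈ 1.226 rad (70.2°) between the endpoints.
Interpolate at f = 2/4 with slerp weights a = sin((1−f)δ)/sin δ ≈ 0.611, b = sin(fδ)/sin δ ≈ 0.611.
p = a·p₁ + b·p₂ ≈ (0.212, -0.205, -0.956); φ = arcsin(p_z) ≈ -72.86°, λ = atan2(p_y, p_x) ≈ -43.99°.

≈ 72.9°S, 44.0°W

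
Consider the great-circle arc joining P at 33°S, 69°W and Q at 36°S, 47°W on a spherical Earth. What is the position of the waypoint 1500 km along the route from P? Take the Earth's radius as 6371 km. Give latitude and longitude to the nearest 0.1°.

Convert each endpoint to a unit vector on the sphere (x = cos φ cos λ, y = cos φ sin λ, z = sin φ).
The central angle between the endpoints is δ = arccos(p₁·p₂) ≈ 0.320 rad (18.3°). The total great-circle distance is δ·R ≈ 0.320 × 6371 ≈ 2039 km, so the target fraction is f = 1500/2039 ≈ 0.736.
Interpolate at f ≈ 0.736 with slerp weights a = sin((1−f)δ)/sin δ ≈ 0.269, b = sin(fδ)/sin δ ≈ 0.741.
p = a·p₁ + b·p₂ ≈ (0.490, -0.649, -0.582); φ = arcsin(p_z) ≈ -35.60°, λ = atan2(p_y, p_x) ≈ -52.96°.

≈ 35.6°S, 53.0°W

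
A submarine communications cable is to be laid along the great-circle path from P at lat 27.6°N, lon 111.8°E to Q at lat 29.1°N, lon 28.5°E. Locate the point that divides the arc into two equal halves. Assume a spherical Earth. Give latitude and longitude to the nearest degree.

≈ lat 36°N, lon 71°E

Write both endpoints as unit vectors p₁, p₂ with components (cos φ cos λ, cos φ sin λ, sin φ).
The central angle between the endpoints is δ = arccos(p₁·p₂) ≈ 1.250 rad (71.6°).
Interpolate at f = 1/2 with slerp weights a = sin((1−f)δ)/sin δ ≈ 0.616, b = sin(fδ)/sin δ ≈ 0.616.
p = a·p₁ + b·p₂ ≈ (0.270, 0.764, 0.585); φ = arcsin(p_z) ≈ 35.83°, λ = atan2(p_y, p_x) ≈ 70.51°.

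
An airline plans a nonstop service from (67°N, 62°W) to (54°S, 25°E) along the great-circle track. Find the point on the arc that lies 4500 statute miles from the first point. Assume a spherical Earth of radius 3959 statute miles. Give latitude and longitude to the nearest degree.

≈ (12°N, 9°W)

Convert each endpoint to a unit vector on the sphere (x = cos φ cos λ, y = cos φ sin λ, z = sin φ).
The central angle between the endpoints is δ = arccos(p₁·p₂) ≈ 2.393 rad (137.1°). The total great-circle distance is δ·R ≈ 2.393 × 3959 ≈ 9474 mi, so the target fraction is f = 4500/9474 ≈ 0.475.
Interpolate at f ≈ 0.475 with slerp weights a = sin((1−f)δ)/sin δ ≈ 1.397, b = sin(fδ)/sin δ ≈ 1.333.
p = a·p₁ + b·p₂ ≈ (0.966, -0.151, 0.208); φ = arcsin(p_z) ≈ 11.99°, λ = atan2(p_y, p_x) ≈ -8.88°.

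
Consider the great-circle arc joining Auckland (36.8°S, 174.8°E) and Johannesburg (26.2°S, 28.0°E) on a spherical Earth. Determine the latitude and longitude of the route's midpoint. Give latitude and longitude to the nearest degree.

Convert each endpoint to a unit vector on the sphere (x = cos φ cos λ, y = cos φ sin λ, z = sin φ).
The central angle between the endpoints is δ = arccos(p₁·p₂) ≈ 1.914 rad (109.7°).
Interpolate at f = 1/2 with slerp weights a = sin((1−f)δ)/sin δ ≈ 0.868, b = sin(fδ)/sin δ ≈ 0.868.
p = a·p₁ + b·p₂ ≈ (-0.005, 0.429, -0.903); φ = arcsin(p_z) ≈ -64.61°, λ = atan2(p_y, p_x) ≈ 90.60°.

≈ (65°S, 91°E)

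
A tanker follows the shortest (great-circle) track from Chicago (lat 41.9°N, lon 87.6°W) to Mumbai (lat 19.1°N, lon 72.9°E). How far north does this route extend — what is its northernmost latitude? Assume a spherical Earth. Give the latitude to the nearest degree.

≈ 75°N

The great circle lies in the plane with unit normal n̂ = (p₁ × p₂)/|p₁ × p₂|.
Here n̂_z ≈ +0.262; the vertex latitude is φ_max = arccos|n̂_z| ≈ 74.8°.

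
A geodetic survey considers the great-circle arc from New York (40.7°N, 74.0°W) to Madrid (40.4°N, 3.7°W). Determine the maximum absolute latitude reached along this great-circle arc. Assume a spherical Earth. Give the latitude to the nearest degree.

The great circle lies in the plane with unit normal n̂ = (p₁ × p₂)/|p₁ × p₂|.
Here n̂_z ≈ +0.691; the vertex latitude is φ_max = arccos|n̂_z| ≈ 46.3°.
Check via Clairaut: cos φ_max = |cos φ₁| · sin C = cos(40.7°)·sin(65.7°) ≈ 0.691, again giving ≈ 46.3°.

≈ 46°N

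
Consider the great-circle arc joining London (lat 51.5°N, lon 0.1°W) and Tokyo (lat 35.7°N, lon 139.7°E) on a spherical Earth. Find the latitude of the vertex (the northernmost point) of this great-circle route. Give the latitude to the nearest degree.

≈ 71°N

The great circle lies in the plane with unit normal n̂ = (p₁ × p₂)/|p₁ × p₂|.
Here n̂_z ≈ +0.327; the vertex latitude is φ_max = arccos|n̂_z| ≈ 70.9°.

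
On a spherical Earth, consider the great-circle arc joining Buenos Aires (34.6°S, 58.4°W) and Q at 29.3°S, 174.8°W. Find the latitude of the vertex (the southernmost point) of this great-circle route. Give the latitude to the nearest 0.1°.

≈ 49.9°S

The great circle lies in the plane with unit normal n̂ = (p₁ × p₂)/|p₁ × p₂|.
Here n̂_z ≈ -0.644; the vertex latitude is φ_max = arccos|n̂_z| ≈ 49.9°.
Check via Clairaut: cos φ_max = |cos φ₁| · sin C = cos(34.6°)·sin(128.6°) ≈ 0.644, again giving ≈ 49.9°.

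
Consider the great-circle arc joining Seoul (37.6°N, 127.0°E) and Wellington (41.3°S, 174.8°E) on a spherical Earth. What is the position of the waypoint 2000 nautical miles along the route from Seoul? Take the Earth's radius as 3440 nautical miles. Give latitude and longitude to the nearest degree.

≈ 9°N, 145°E

Write both endpoints as unit vectors p₁, p₂ with components (cos φ cos λ, cos φ sin λ, sin φ).
The central angle between the endpoints is δ = arccos(p₁·p₂) ≈ 1.574 rad (90.2°). The total great-circle distance is δ·R ≈ 1.574 × 3440 ≈ 5413 nmi, so the target fraction is f = 2000/5413 ≈ 0.369.
Interpolate at f ≈ 0.369 with slerp weights a = sin((1−f)δ)/sin δ ≈ 0.837, b = sin(fδ)/sin δ ≈ 0.549.
p = a·p₁ + b·p₂ ≈ (-0.810, 0.567, 0.148); φ = arcsin(p_z) ≈ 8.53°, λ = atan2(p_y, p_x) ≈ 145.00°.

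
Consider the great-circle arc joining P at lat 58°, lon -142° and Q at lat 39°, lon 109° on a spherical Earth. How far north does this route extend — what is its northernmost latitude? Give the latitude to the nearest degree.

The great circle lies in the plane with unit normal n̂ = (p₁ × p₂)/|p₁ × p₂|.
Here n̂_z ≈ -0.425; the vertex latitude is φ_max = arccos|n̂_z| ≈ 64.9°.
Check via Clairaut: cos φ_max = |cos φ₁| · sin C = cos(58.0°)·sin(53.3°) ≈ 0.425, again giving ≈ 64.9°.

≈ 65°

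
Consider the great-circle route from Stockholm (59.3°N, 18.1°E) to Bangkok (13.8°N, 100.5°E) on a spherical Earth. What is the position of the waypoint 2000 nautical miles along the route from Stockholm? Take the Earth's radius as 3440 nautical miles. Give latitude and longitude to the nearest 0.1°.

From cos δ = sin φ₁ sin φ₂ + cos φ₁ cos φ₂ cos Δλ, the central angle is δ ≈ 1.297 rad (74.3°). The total great-circle distance is δ·R ≈ 1.297 × 3440 ≈ 4461 nmi, so the target fraction is f = 2000/4461 ≈ 0.448.
Interpolate at f ≈ 0.448 with slerp weights a = sin((1−f)δ)/sin δ ≈ 0.681, b = sin(fδ)/sin δ ≈ 0.570.
p = a·p₁ + b·p₂ ≈ (0.230, 0.653, 0.722); φ = arcsin(p_z) ≈ 46.21°, λ = atan2(p_y, p_x) ≈ 70.62°.

≈ (46.2°N, 70.6°E)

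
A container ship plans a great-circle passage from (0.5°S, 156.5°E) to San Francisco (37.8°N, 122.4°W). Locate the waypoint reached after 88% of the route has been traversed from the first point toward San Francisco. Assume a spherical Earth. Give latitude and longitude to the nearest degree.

≈ (36°N, 135°W)

Write both endpoints as unit vectors p₁, p₂ with components (cos φ cos λ, cos φ sin λ, sin φ).
The central angle between the endpoints is δ = arccos(p₁·p₂) ≈ 1.454 rad (83.3°).
Interpolate at f = 0.88 with slerp weights a = sin((1−f)δ)/sin δ ≈ 0.175, b = sin(fδ)/sin δ ≈ 0.964.
p = a·p₁ + b·p₂ ≈ (-0.569, -0.574, 0.590); φ = arcsin(p_z) ≈ 36.13°, λ = atan2(p_y, p_x) ≈ -134.74°.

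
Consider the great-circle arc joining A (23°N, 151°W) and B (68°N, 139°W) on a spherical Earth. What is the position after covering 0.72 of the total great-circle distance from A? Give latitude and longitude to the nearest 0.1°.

Convert each endpoint to a unit vector on the sphere (x = cos φ cos λ, y = cos φ sin λ, z = sin φ).
The central angle between the endpoints is δ = arccos(p₁·p₂) ≈ 0.796 rad (45.6°).
Interpolate at f = 0.72 with slerp weights a = sin((1−f)δ)/sin δ ≈ 0.309, b = sin(fδ)/sin δ ≈ 0.759.
p = a·p₁ + b·p₂ ≈ (-0.464, -0.325, 0.824); φ = arcsin(p_z) ≈ 55.54°, λ = atan2(p_y, p_x) ≈ -145.00°.

≈ (55.5°N, 145.0°W)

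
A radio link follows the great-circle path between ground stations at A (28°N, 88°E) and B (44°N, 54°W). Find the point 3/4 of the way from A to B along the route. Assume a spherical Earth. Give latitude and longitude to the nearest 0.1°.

From cos δ = sin φ₁ sin φ₂ + cos φ₁ cos φ₂ cos Δλ, the central angle is δ ≈ 1.746 rad (100.0°).
Interpolate at f = 3/4 with slerp weights a = sin((1−f)δ)/sin δ ≈ 0.429, b = sin(fδ)/sin δ ≈ 0.981.
p = a·p₁ + b·p₂ ≈ (0.428, -0.192, 0.883); φ = arcsin(p_z) ≈ 62.02°, λ = atan2(p_y, p_x) ≈ -24.17°.

≈ (62.0°N, 24.2°W)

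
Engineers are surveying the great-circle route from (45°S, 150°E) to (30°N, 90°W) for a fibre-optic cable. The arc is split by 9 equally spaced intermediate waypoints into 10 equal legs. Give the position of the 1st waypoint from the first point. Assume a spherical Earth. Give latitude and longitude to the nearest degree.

≈ (43°S, 168°E)

Write both endpoints as unit vectors p₁, p₂ with components (cos φ cos λ, cos φ sin λ, sin φ).
The central angle between the endpoints is δ = arccos(p₁·p₂) ≈ 2.291 rad (131.3°).
Interpolate at f = 1/10 with slerp weights a = sin((1−f)δ)/sin δ ≈ 1.173, b = sin(fδ)/sin δ ≈ 0.302.
p = a·p₁ + b·p₂ ≈ (-0.718, 0.153, -0.679); φ = arcsin(p_z) ≈ -42.73°, λ = atan2(p_y, p_x) ≈ 167.97°.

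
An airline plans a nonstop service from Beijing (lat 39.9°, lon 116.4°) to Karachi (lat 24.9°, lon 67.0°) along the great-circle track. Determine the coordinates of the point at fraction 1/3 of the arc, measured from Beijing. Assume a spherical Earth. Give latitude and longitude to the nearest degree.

≈ lat 37°, lon 98°

Write both endpoints as unit vectors p₁, p₂ with components (cos φ cos λ, cos φ sin λ, sin φ).
The central angle between the endpoints is δ = arccos(p₁·p₂) ≈ 0.763 rad (43.7°).
Interpolate at f = 1/3 with slerp weights a = sin((1−f)δ)/sin δ ≈ 0.705, b = sin(fδ)/sin δ ≈ 0.364.
p = a·p₁ + b·p₂ ≈ (-0.111, 0.788, 0.605); φ = arcsin(p_z) ≈ 37.25°, λ = atan2(p_y, p_x) ≈ 98.04°.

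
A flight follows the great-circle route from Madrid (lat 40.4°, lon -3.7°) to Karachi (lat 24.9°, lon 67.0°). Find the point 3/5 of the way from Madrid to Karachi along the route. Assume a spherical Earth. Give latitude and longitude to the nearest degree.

≈ lat 36°, lon 42°

Write both endpoints as unit vectors p₁, p₂ with components (cos φ cos λ, cos φ sin λ, sin φ).
The central angle between the endpoints is δ = arccos(p₁·p₂) ≈ 1.046 rad (59.9°).
Interpolate at f = 3/5 with slerp weights a = sin((1−f)δ)/sin δ ≈ 0.469, b = sin(fδ)/sin δ ≈ 0.678.
p = a·p₁ + b·p₂ ≈ (0.597, 0.543, 0.590); φ = arcsin(p_z) ≈ 36.15°, λ = atan2(p_y, p_x) ≈ 42.30°.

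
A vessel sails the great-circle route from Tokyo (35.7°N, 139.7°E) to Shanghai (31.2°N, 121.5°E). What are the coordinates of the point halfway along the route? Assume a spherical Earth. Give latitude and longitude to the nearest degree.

From cos δ = sin φ₁ sin φ₂ + cos φ₁ cos φ₂ cos Δλ, the central angle is δ ≈ 0.276 rad (15.8°).
Interpolate at f = 1/2 with slerp weights a = sin((1−f)δ)/sin δ ≈ 0.505, b = sin(fδ)/sin δ ≈ 0.505.
p = a·p₁ + b·p₂ ≈ (-0.538, 0.633, 0.556); φ = arcsin(p_z) ≈ 33.78°, λ = atan2(p_y, p_x) ≈ 130.36°.

≈ 34°N, 130°E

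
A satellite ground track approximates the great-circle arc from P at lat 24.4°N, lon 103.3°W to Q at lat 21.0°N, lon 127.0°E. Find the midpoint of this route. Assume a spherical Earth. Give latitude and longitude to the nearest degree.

≈ lat 45°N, lon 170°W

From cos δ = sin φ₁ sin φ₂ + cos φ₁ cos φ₂ cos Δλ, the central angle is δ ≈ 1.977 rad (113.3°).
Interpolate at f = 1/2 with slerp weights a = sin((1−f)δ)/sin δ ≈ 0.909, b = sin(fδ)/sin δ ≈ 0.909.
p = a·p₁ + b·p₂ ≈ (-0.701, -0.128, 0.701); φ = arcsin(p_z) ≈ 44.54°, λ = atan2(p_y, p_x) ≈ -169.66°.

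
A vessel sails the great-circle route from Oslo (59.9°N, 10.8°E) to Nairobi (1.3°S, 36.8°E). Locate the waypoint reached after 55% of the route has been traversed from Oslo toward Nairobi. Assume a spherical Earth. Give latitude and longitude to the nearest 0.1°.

Convert each endpoint to a unit vector on the sphere (x = cos φ cos λ, y = cos φ sin λ, z = sin φ).
The central angle between the endpoints is δ = arccos(p₁·p₂) ≈ 1.125 rad (64.5°).
Interpolate at f = 0.55 with slerp weights a = sin((1−f)δ)/sin δ ≈ 0.537, b = sin(fδ)/sin δ ≈ 0.643.
p = a·p₁ + b·p₂ ≈ (0.779, 0.436, 0.450); φ = arcsin(p_z) ≈ 26.77°, λ = atan2(p_y, p_x) ≈ 29.20°.

≈ 26.8°N, 29.2°E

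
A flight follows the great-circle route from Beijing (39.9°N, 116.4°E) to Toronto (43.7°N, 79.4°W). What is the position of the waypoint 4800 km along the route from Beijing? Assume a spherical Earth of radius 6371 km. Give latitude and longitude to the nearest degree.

Convert each endpoint to a unit vector on the sphere (x = cos φ cos λ, y = cos φ sin λ, z = sin φ).
The central angle between the endpoints is δ = arccos(p₁·p₂) ≈ 1.661 rad (95.2°). The total great-circle distance is δ·R ≈ 1.661 × 6371 ≈ 10585 km, so the target fraction is f = 4800/10585 ≈ 0.453.
Interpolate at f ≈ 0.453 with slerp weights a = sin((1−f)δ)/sin δ ≈ 0.792, b = sin(fδ)/sin δ ≈ 0.687.
p = a·p₁ + b·p₂ ≈ (-0.179, 0.056, 0.982); φ = arcsin(p_z) ≈ 79.21°, λ = atan2(p_y, p_x) ≈ 162.67°.

≈ 79°N, 163°E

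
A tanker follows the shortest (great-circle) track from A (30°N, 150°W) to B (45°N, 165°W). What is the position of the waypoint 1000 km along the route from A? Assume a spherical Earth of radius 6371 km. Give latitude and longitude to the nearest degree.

The haversine formula gives a central angle δ ≈ 0.333 rad (19.1°) between the endpoints. The total great-circle distance is δ·R ≈ 0.333 × 6371 ≈ 2122 km, so the target fraction is f = 1000/2122 ≈ 0.471.
Interpolate at f ≈ 0.471 with slerp weights a = sin((1−f)δ)/sin δ ≈ 0.536, b = sin(fδ)/sin δ ≈ 0.478.
p = a·p₁ + b·p₂ ≈ (-0.728, -0.320, 0.606); φ = arcsin(p_z) ≈ 37.30°, λ = atan2(p_y, p_x) ≈ -156.32°.

≈ (37°N, 156°W)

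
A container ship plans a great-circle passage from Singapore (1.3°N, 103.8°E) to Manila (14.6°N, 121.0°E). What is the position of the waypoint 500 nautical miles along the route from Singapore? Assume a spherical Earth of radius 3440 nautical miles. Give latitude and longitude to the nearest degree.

Write both endpoints as unit vectors p₁, p₂ with components (cos φ cos λ, cos φ sin λ, sin φ).
The central angle between the endpoints is δ = arccos(p₁·p₂) ≈ 0.377 rad (21.6°). The total great-circle distance is δ·R ≈ 0.377 × 3440 ≈ 1296 nmi, so the target fraction is f = 500/1296 ≈ 0.386.
Interpolate at f ≈ 0.386 with slerp weights a = sin((1−f)δ)/sin δ ≈ 0.623, b = sin(fδ)/sin δ ≈ 0.394.
p = a·p₁ + b·p₂ ≈ (-0.345, 0.932, 0.113); φ = arcsin(p_z) ≈ 6.51°, λ = atan2(p_y, p_x) ≈ 110.31°.

≈ 7°N, 110°E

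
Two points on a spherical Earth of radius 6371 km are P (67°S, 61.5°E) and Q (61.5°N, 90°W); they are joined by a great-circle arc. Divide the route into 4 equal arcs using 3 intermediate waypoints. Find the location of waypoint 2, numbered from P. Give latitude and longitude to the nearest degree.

≈ (10°S, 36°W)

The haversine formula gives a central angle δ ≈ 2.908 rad (166.6°) between the endpoints.
Interpolate at f = 2/4 with slerp weights a = sin((1−f)δ)/sin δ ≈ 4.288, b = sin(fδ)/sin δ ≈ 4.288.
p = a·p₁ + b·p₂ ≈ (0.799, -0.574, -0.179); φ = arcsin(p_z) ≈ -10.30°, λ = atan2(p_y, p_x) ≈ -35.66°.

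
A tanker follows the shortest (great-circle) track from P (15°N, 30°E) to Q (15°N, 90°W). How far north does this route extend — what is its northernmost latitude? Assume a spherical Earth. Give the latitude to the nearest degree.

The great circle lies in the plane with unit normal n̂ = (p₁ × p₂)/|p₁ × p₂|.
Here n̂_z ≈ -0.881; the vertex latitude is φ_max = arccos|n̂_z| ≈ 28.2°.
Check via Clairaut: cos φ_max = |cos φ₁| · sin C = cos(15.0°)·sin(65.9°) ≈ 0.881, again giving ≈ 28.2°.

≈ 28°N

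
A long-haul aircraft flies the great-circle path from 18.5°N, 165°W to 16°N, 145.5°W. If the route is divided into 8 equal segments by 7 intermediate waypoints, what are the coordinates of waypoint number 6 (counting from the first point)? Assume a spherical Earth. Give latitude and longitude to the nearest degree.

Convert each endpoint to a unit vector on the sphere (x = cos φ cos λ, y = cos φ sin λ, z = sin φ).
The central angle between the endpoints is δ = arccos(p₁·p₂) ≈ 0.328 rad (18.8°).
Interpolate at f = 6/8 with slerp weights a = sin((1−f)δ)/sin δ ≈ 0.254, b = sin(fδ)/sin δ ≈ 0.756.
p = a·p₁ + b·p₂ ≈ (-0.832, -0.474, 0.289); φ = arcsin(p_z) ≈ 16.80°, λ = atan2(p_y, p_x) ≈ -150.32°.

≈ 17°N, 150°W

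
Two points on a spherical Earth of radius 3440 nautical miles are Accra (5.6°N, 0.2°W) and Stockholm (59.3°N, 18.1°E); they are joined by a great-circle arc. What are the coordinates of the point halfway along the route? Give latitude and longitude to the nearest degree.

The haversine formula gives a central angle δ ≈ 0.969 rad (55.5°) between the endpoints.
Interpolate at f = 1/2 with slerp weights a = sin((1−f)δ)/sin δ ≈ 0.565, b = sin(fδ)/sin δ ≈ 0.565.
p = a·p₁ + b·p₂ ≈ (0.836, 0.088, 0.541); φ = arcsin(p_z) ≈ 32.75°, λ = atan2(p_y, p_x) ≈ 5.98°.

≈ 33°N, 6°E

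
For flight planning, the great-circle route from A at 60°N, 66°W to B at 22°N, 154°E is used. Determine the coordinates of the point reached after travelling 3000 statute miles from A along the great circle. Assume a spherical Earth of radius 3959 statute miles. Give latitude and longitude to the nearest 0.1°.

The haversine formula gives a central angle δ ≈ 1.602 rad (91.8°) between the endpoints. The total great-circle distance is δ·R ≈ 1.602 × 3959 ≈ 6340 mi, so the target fraction is f = 3000/6340 ≈ 0.473.
Interpolate at f ≈ 0.473 with slerp weights a = sin((1−f)δ)/sin δ ≈ 0.747, b = sin(fδ)/sin δ ≈ 0.688.
p = a·p₁ + b·p₂ ≈ (-0.421, -0.062, 0.905); φ = arcsin(p_z) ≈ 64.81°, λ = atan2(p_y, p_x) ≈ -171.63°.

≈ 64.8°N, 171.6°W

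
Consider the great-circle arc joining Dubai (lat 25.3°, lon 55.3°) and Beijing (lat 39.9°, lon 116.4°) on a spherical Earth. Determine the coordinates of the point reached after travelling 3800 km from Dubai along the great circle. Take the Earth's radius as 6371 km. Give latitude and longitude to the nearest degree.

≈ lat 39°, lon 93°

Convert each endpoint to a unit vector on the sphere (x = cos φ cos λ, y = cos φ sin λ, z = sin φ).
The central angle between the endpoints is δ = arccos(p₁·p₂) ≈ 0.916 rad (52.5°). The total great-circle distance is δ·R ≈ 0.916 × 6371 ≈ 5833 km, so the target fraction is f = 3800/5833 ≈ 0.651.
Interpolate at f ≈ 0.651 with slerp weights a = sin((1−f)δ)/sin δ ≈ 0.396, b = sin(fδ)/sin δ ≈ 0.708.
p = a·p₁ + b·p₂ ≈ (-0.038, 0.781, 0.624); φ = arcsin(p_z) ≈ 38.57°, λ = atan2(p_y, p_x) ≈ 92.79°.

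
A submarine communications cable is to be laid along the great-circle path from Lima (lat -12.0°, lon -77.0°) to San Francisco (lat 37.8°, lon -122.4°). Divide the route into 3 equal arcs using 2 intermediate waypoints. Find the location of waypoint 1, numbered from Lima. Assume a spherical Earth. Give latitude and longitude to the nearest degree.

From cos δ = sin φ₁ sin φ₂ + cos φ₁ cos φ₂ cos Δλ, the central angle is δ ≈ 1.143 rad (65.5°).
Interpolate at f = 1/3 with slerp weights a = sin((1−f)δ)/sin δ ≈ 0.759, b = sin(fδ)/sin δ ≈ 0.409.
p = a·p₁ + b·p₂ ≈ (-0.006, -0.996, 0.093); φ = arcsin(p_z) ≈ 5.32°, λ = atan2(p_y, p_x) ≈ -90.35°.

≈ lat 5°, lon -90°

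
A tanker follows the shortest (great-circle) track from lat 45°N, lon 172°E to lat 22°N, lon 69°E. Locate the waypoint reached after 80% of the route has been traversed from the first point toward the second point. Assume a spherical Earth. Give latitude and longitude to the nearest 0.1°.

≈ lat 33.4°N, lon 82.8°E

The haversine formula gives a central angle δ ≈ 1.453 rad (83.3°) between the endpoints.
Interpolate at f = 0.80 with slerp weights a = sin((1−f)δ)/sin δ ≈ 0.289, b = sin(fδ)/sin δ ≈ 0.924.
p = a·p₁ + b·p₂ ≈ (0.105, 0.828, 0.550); φ = arcsin(p_z) ≈ 33.38°, λ = atan2(p_y, p_x) ≈ 82.77°.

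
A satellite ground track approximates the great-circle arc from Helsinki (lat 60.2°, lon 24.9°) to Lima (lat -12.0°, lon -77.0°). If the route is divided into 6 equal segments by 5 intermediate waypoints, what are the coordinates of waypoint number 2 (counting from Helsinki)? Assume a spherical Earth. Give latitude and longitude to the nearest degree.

Convert each endpoint to a unit vector on the sphere (x = cos φ cos λ, y = cos φ sin λ, z = sin φ).
The central angle between the endpoints is δ = arccos(p₁·p₂) ≈ 1.855 rad (106.3°).
Interpolate at f = 2/6 with slerp weights a = sin((1−f)δ)/sin δ ≈ 0.984, b = sin(fδ)/sin δ ≈ 0.604.
p = a·p₁ + b·p₂ ≈ (0.577, -0.370, 0.729); φ = arcsin(p_z) ≈ 46.77°, λ = atan2(p_y, p_x) ≈ -32.67°.

≈ lat 47°, lon -33°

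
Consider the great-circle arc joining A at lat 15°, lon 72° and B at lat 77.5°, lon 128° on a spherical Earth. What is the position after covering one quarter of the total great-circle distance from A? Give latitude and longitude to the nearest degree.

Write both endpoints as unit vectors p₁, p₂ with components (cos φ cos λ, cos φ sin λ, sin φ).
The central angle between the endpoints is δ = arccos(p₁·p₂) ≈ 1.192 rad (68.3°).
Interpolate at f = 1/4 with slerp weights a = sin((1−f)δ)/sin δ ≈ 0.839, b = sin(fδ)/sin δ ≈ 0.316.
p = a·p₁ + b·p₂ ≈ (0.208, 0.825, 0.526); φ = arcsin(p_z) ≈ 31.72°, λ = atan2(p_y, p_x) ≈ 75.82°.

≈ lat 32°, lon 76°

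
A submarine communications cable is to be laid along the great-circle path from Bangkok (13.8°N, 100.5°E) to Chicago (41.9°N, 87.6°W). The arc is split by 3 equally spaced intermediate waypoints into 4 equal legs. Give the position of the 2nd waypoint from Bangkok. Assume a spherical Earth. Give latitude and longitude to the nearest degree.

≈ 74°N, 125°E

Convert each endpoint to a unit vector on the sphere (x = cos φ cos λ, y = cos φ sin λ, z = sin φ).
The central angle between the endpoints is δ = arccos(p₁·p₂) ≈ 2.161 rad (123.8°).
Interpolate at f = 2/4 with slerp weights a = sin((1−f)δ)/sin δ ≈ 1.062, b = sin(fδ)/sin δ ≈ 1.062.
p = a·p₁ + b·p₂ ≈ (-0.155, 0.224, 0.962); φ = arcsin(p_z) ≈ 74.19°, λ = atan2(p_y, p_x) ≈ 124.62°.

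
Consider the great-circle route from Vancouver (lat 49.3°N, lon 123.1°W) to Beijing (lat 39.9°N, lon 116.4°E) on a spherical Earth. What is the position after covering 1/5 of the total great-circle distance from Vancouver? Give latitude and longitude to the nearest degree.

Convert each endpoint to a unit vector on the sphere (x = cos φ cos λ, y = cos φ sin λ, z = sin φ).
The central angle between the endpoints is δ = arccos(p₁·p₂) ≈ 1.336 rad (76.6°).
Interpolate at f = 1/5 with slerp weights a = sin((1−f)δ)/sin δ ≈ 0.901, b = sin(fδ)/sin δ ≈ 0.272.
p = a·p₁ + b·p₂ ≈ (-0.414, -0.306, 0.858); φ = arcsin(p_z) ≈ 59.04°, λ = atan2(p_y, p_x) ≈ -143.52°.

≈ lat 59°N, lon 144°W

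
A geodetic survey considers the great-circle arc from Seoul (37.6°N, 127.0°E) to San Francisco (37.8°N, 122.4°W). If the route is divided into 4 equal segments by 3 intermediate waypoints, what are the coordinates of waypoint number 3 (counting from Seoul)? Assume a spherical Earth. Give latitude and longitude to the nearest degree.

The haversine formula gives a central angle δ ≈ 1.416 rad (81.2°) between the endpoints.
Interpolate at f = 3/4 with slerp weights a = sin((1−f)δ)/sin δ ≈ 0.351, b = sin(fδ)/sin δ ≈ 0.884.
p = a·p₁ + b·p₂ ≈ (-0.542, -0.368, 0.756); φ = arcsin(p_z) ≈ 49.11°, λ = atan2(p_y, p_x) ≈ -145.83°.

≈ (49°N, 146°W)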